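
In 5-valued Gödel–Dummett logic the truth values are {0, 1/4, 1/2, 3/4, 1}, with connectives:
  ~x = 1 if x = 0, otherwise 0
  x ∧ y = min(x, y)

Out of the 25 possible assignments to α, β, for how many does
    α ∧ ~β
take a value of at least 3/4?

2

value 1: 1 assignment (counts)
value 3/4: 1 assignment (counts)
value 1/2: 1 assignment
value 1/4: 1 assignment
value 0: 21 assignments
So 2 of the 25 assignments meet the threshold.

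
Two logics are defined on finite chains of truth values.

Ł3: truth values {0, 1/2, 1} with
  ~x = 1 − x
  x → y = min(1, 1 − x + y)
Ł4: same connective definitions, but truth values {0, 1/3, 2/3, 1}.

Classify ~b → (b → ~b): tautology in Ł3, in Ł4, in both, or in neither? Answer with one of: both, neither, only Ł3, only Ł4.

In Ł3: every assignment gives 1 — tautology.
In Ł4: every assignment gives 1 — tautology.

both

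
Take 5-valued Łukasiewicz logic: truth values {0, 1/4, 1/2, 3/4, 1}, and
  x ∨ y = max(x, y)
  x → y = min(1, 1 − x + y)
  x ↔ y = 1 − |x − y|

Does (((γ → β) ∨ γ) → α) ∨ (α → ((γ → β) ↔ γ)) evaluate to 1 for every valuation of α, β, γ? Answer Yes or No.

Counterexample: take α = 1/4, β = 0, γ = 0.
γ → β = 0 → 0 = 1
(γ → β) ∨ γ = 1 ∨ 0 = 1
((γ → β) ∨ γ) → α = 1 → 1/4 = 1/4
γ → β = 0 → 0 = 1
(γ → β) ↔ γ = 1 ↔ 0 = 0
α → ((γ → β) ↔ γ) = 1/4 → 0 = 3/4
(((γ → β) ∨ γ) → α) ∨ (α → ((γ → β) ↔ γ)) = 1/4 ∨ 3/4 = 3/4
This gives 3/4 ≠ 1.

No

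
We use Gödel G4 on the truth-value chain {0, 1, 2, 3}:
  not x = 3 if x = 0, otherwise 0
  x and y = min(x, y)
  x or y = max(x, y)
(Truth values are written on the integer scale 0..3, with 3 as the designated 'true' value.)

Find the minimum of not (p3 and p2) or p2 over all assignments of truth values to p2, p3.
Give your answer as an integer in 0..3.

Take p2 = 1, p3 = 1:
p3 and p2 = 1 and 1 = 1
not (p3 and p2) = not 1 = 0
not (p3 and p2) or p2 = 0 or 1 = 1
No assignment yields a value below 1, so this is the minimum.

1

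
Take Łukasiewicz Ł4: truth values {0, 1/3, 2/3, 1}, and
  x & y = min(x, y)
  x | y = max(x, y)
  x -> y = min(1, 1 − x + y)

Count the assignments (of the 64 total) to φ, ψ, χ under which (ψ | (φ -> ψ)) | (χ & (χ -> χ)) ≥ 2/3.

58

value 1: 46 assignments (counts)
value 2/3: 12 assignments (counts)
value 1/3: 5 assignments
value 0: 1 assignment
So 58 of the 64 assignments meet the threshold.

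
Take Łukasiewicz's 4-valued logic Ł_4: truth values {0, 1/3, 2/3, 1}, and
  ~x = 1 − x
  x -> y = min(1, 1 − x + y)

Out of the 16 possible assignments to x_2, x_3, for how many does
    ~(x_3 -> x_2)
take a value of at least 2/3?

x_2 = 0, x_3 = 0 ↦ 0  <
x_2 = 0, x_3 = 1/3 ↦ 1/3  <
x_2 = 0, x_3 = 2/3 ↦ 2/3  ≥
x_2 = 0, x_3 = 1 ↦ 1  ≥
x_2 = 1/3, x_3 = 0 ↦ 0  <
x_2 = 1/3, x_3 = 1/3 ↦ 0  <
x_2 = 1/3, x_3 = 2/3 ↦ 1/3  <
x_2 = 1/3, x_3 = 1 ↦ 2/3  ≥
x_2 = 2/3, x_3 = 0 ↦ 0  <
x_2 = 2/3, x_3 = 1/3 ↦ 0  <
x_2 = 2/3, x_3 = 2/3 ↦ 0  <
x_2 = 2/3, x_3 = 1 ↦ 1/3  <
x_2 = 1, x_3 = 0 ↦ 0  <
x_2 = 1, x_3 = 1/3 ↦ 0  <
x_2 = 1, x_3 = 2/3 ↦ 0  <
x_2 = 1, x_3 = 1 ↦ 0  <
So 3 of the 16 assignments meet the threshold.

3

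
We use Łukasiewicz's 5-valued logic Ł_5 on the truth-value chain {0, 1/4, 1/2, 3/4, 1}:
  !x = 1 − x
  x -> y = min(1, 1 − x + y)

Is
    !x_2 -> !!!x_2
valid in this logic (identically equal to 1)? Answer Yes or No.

Yes

x_2 = 0 ↦ 1
x_2 = 1/4 ↦ 1
x_2 = 1/2 ↦ 1
x_2 = 3/4 ↦ 1
x_2 = 1 ↦ 1
Every assignment gives a value ≥ 1.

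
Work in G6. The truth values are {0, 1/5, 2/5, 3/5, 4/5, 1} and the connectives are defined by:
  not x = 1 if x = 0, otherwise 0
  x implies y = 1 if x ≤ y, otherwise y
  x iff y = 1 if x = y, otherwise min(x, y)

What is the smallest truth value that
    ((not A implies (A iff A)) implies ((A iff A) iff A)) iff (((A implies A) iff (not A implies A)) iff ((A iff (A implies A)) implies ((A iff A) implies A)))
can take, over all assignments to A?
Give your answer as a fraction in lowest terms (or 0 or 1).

Take A = 1/5:
not A = not 1/5 = 0
A iff A = 1/5 iff 1/5 = 1
not A implies (A iff A) = 0 implies 1 = 1
A iff A = 1/5 iff 1/5 = 1
(A iff A) iff A = 1 iff 1/5 = 1/5
(not A implies (A iff A)) implies ((A iff A) iff A) = 1 implies 1/5 = 1/5
A implies A = 1/5 implies 1/5 = 1
not A = not 1/5 = 0
not A implies A = 0 implies 1/5 = 1
(A implies A) iff (not A implies A) = 1 iff 1 = 1
A implies A = 1/5 implies 1/5 = 1
A iff (A implies A) = 1/5 iff 1 = 1/5
A iff A = 1/5 iff 1/5 = 1
(A iff A) implies A = 1 implies 1/5 = 1/5
(A iff (A implies A)) implies ((A iff A) implies A) = 1/5 implies 1/5 = 1
((A implies A) iff (not A implies A)) iff ((A iff (A implies A)) implies ((A iff A) implies A)) = 1 iff 1 = 1
((not A implies (A iff A)) implies ((A iff A) iff A)) iff (((A implies A) iff (not A implies A)) iff ((A iff (A implies A)) implies ((A iff A) implies A))) = 1/5 iff 1 = 1/5
No assignment yields a value below 1/5, so this is the minimum.

1/5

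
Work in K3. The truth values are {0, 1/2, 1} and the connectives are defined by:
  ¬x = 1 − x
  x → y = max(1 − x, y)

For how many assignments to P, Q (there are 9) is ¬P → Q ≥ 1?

5

P = 0, Q = 0 ↦ 0  <
P = 0, Q = 1/2 ↦ 1/2  <
P = 0, Q = 1 ↦ 1  ≥
P = 1/2, Q = 0 ↦ 1/2  <
P = 1/2, Q = 1/2 ↦ 1/2  <
P = 1/2, Q = 1 ↦ 1  ≥
P = 1, Q = 0 ↦ 1  ≥
P = 1, Q = 1/2 ↦ 1  ≥
P = 1, Q = 1 ↦ 1  ≥
So 5 of the 9 assignments meet the threshold.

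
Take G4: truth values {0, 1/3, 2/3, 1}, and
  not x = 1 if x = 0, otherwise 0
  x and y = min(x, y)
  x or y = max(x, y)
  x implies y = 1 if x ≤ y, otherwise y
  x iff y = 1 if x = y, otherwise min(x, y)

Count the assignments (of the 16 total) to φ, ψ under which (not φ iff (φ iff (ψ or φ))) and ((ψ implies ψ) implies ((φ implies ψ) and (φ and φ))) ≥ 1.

0

φ = 0, ψ = 0 ↦ 0  <
φ = 0, ψ = 1/3 ↦ 0  <
φ = 0, ψ = 2/3 ↦ 0  <
φ = 0, ψ = 1 ↦ 0  <
φ = 1/3, ψ = 0 ↦ 0  <
φ = 1/3, ψ = 1/3 ↦ 0  <
φ = 1/3, ψ = 2/3 ↦ 0  <
φ = 1/3, ψ = 1 ↦ 0  <
φ = 2/3, ψ = 0 ↦ 0  <
φ = 2/3, ψ = 1/3 ↦ 0  <
φ = 2/3, ψ = 2/3 ↦ 0  <
φ = 2/3, ψ = 1 ↦ 0  <
φ = 1, ψ = 0 ↦ 0  <
φ = 1, ψ = 1/3 ↦ 0  <
φ = 1, ψ = 2/3 ↦ 0  <
φ = 1, ψ = 1 ↦ 0  <
So 0 of the 16 assignments meet the threshold.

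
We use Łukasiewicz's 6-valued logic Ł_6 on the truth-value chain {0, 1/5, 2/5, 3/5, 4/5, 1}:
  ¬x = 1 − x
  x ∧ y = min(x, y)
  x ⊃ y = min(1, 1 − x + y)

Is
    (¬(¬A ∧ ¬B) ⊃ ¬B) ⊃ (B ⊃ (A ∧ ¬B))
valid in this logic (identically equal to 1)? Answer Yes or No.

No

Counterexample: take A = 0, B = 1/5.
¬A = ¬0 = 1
¬B = ¬1/5 = 4/5
¬A ∧ ¬B = 1 ∧ 4/5 = 4/5
¬(¬A ∧ ¬B) = ¬4/5 = 1/5
¬B = ¬1/5 = 4/5
¬(¬A ∧ ¬B) ⊃ ¬B = 1/5 ⊃ 4/5 = 1
¬B = ¬1/5 = 4/5
A ∧ ¬B = 0 ∧ 4/5 = 0
B ⊃ (A ∧ ¬B) = 1/5 ⊃ 0 = 4/5
(¬(¬A ∧ ¬B) ⊃ ¬B) ⊃ (B ⊃ (A ∧ ¬B)) = 1 ⊃ 4/5 = 4/5
This gives 4/5 ≠ 1.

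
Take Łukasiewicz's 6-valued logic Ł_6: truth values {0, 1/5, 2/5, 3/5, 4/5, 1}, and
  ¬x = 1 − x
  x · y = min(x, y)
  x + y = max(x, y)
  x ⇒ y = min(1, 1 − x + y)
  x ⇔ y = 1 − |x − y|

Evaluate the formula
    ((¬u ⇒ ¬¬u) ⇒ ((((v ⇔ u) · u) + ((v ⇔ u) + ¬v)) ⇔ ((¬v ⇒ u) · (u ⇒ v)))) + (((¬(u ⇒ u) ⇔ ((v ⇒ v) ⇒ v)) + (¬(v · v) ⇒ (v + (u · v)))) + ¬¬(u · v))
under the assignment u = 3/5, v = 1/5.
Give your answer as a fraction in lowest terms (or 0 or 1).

¬u = ¬3/5 = 2/5
¬u = ¬3/5 = 2/5
¬¬u = ¬2/5 = 3/5
¬u ⇒ ¬¬u = 2/5 ⇒ 3/5 = 1
v ⇔ u = 1/5 ⇔ 3/5 = 3/5
(v ⇔ u) · u = 3/5 · 3/5 = 3/5
v ⇔ u = 1/5 ⇔ 3/5 = 3/5
¬v = ¬1/5 = 4/5
(v ⇔ u) + ¬v = 3/5 + 4/5 = 4/5
((v ⇔ u) · u) + ((v ⇔ u) + ¬v) = 3/5 + 4/5 = 4/5
¬v = ¬1/5 = 4/5
¬v ⇒ u = 4/5 ⇒ 3/5 = 4/5
u ⇒ v = 3/5 ⇒ 1/5 = 3/5
(¬v ⇒ u) · (u ⇒ v) = 4/5 · 3/5 = 3/5
(((v ⇔ u) · u) + ((v ⇔ u) + ¬v)) ⇔ ((¬v ⇒ u) · (u ⇒ v)) = 4/5 ⇔ 3/5 = 4/5
(¬u ⇒ ¬¬u) ⇒ ((((v ⇔ u) · u) + ((v ⇔ u) + ¬v)) ⇔ ((¬v ⇒ u) · (u ⇒ v))) = 1 ⇒ 4/5 = 4/5
u ⇒ u = 3/5 ⇒ 3/5 = 1
¬(u ⇒ u) = ¬1 = 0
v ⇒ v = 1/5 ⇒ 1/5 = 1
(v ⇒ v) ⇒ v = 1 ⇒ 1/5 = 1/5
¬(u ⇒ u) ⇔ ((v ⇒ v) ⇒ v) = 0 ⇔ 1/5 = 4/5
v · v = 1/5 · 1/5 = 1/5
¬(v · v) = ¬1/5 = 4/5
u · v = 3/5 · 1/5 = 1/5
v + (u · v) = 1/5 + 1/5 = 1/5
¬(v · v) ⇒ (v + (u · v)) = 4/5 ⇒ 1/5 = 2/5
(¬(u ⇒ u) ⇔ ((v ⇒ v) ⇒ v)) + (¬(v · v) ⇒ (v + (u · v))) = 4/5 + 2/5 = 4/5
u · v = 3/5 · 1/5 = 1/5
¬(u · v) = ¬1/5 = 4/5
¬¬(u · v) = ¬4/5 = 1/5
((¬(u ⇒ u) ⇔ ((v ⇒ v) ⇒ v)) + (¬(v · v) ⇒ (v + (u · v)))) + ¬¬(u · v) = 4/5 + 1/5 = 4/5
((¬u ⇒ ¬¬u) ⇒ ((((v ⇔ u) · u) + ((v ⇔ u) + ¬v)) ⇔ ((¬v ⇒ u) · (u ⇒ v)))) + (((¬(u ⇒ u) ⇔ ((v ⇒ v) ⇒ v)) + (¬(v · v) ⇒ (v + (u · v)))) + ¬¬(u · v)) = 4/5 + 4/5 = 4/5

4/5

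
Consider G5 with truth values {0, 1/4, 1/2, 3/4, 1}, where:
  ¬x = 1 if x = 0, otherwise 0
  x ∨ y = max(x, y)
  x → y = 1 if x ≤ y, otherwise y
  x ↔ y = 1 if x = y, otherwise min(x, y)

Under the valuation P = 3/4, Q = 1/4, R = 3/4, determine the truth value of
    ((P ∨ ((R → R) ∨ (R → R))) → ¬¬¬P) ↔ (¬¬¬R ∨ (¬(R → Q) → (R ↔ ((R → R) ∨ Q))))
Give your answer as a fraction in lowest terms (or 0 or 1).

0

R → R = 3/4 → 3/4 = 1
R → R = 3/4 → 3/4 = 1
(R → R) ∨ (R → R) = 1 ∨ 1 = 1
P ∨ ((R → R) ∨ (R → R)) = 3/4 ∨ 1 = 1
¬P = ¬3/4 = 0
¬¬P = ¬0 = 1
¬¬¬P = ¬1 = 0
(P ∨ ((R → R) ∨ (R → R))) → ¬¬¬P = 1 → 0 = 0
¬R = ¬3/4 = 0
¬¬R = ¬0 = 1
¬¬¬R = ¬1 = 0
R → Q = 3/4 → 1/4 = 1/4
¬(R → Q) = ¬1/4 = 0
R → R = 3/4 → 3/4 = 1
(R → R) ∨ Q = 1 ∨ 1/4 = 1
R ↔ ((R → R) ∨ Q) = 3/4 ↔ 1 = 3/4
¬(R → Q) → (R ↔ ((R → R) ∨ Q)) = 0 → 3/4 = 1
¬¬¬R ∨ (¬(R → Q) → (R ↔ ((R → R) ∨ Q))) = 0 ∨ 1 = 1
((P ∨ ((R → R) ∨ (R → R))) → ¬¬¬P) ↔ (¬¬¬R ∨ (¬(R → Q) → (R ↔ ((R → R) ∨ Q)))) = 0 ↔ 1 = 0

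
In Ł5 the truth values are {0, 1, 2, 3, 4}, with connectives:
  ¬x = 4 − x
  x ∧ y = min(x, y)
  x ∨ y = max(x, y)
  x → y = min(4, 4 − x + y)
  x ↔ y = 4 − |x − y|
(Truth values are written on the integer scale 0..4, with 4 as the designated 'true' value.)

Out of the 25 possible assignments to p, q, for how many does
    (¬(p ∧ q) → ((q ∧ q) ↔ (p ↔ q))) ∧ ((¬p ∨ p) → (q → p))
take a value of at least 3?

16

value 4: 13 assignments (counts)
value 3: 3 assignments (counts)
value 2: 5 assignments
value 1: 2 assignments
value 0: 2 assignments
So 16 of the 25 assignments meet the threshold.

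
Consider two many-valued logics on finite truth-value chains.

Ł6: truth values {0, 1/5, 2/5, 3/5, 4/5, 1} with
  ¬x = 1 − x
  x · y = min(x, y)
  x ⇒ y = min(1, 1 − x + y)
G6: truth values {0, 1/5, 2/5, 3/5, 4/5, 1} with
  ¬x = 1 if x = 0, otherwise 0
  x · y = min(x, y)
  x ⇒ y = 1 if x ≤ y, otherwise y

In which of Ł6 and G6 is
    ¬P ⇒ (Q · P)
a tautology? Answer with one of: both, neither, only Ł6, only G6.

In Ł6: at P = 0, Q = 0 the value is 0 — not a tautology.
In G6: at P = 0, Q = 0 the value is 0 — not a tautology.

neither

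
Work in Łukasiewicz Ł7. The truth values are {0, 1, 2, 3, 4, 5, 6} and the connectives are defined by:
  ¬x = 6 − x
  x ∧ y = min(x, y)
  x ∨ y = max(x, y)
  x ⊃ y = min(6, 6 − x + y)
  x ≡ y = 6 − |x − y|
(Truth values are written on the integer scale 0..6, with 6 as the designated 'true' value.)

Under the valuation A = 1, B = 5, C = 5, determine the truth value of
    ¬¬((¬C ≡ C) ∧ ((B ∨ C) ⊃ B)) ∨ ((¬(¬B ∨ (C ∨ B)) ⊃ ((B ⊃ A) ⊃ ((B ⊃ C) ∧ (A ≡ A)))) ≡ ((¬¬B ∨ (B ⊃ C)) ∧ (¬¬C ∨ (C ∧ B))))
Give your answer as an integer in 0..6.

¬C = ¬5 = 1
¬C ≡ C = 1 ≡ 5 = 2
B ∨ C = 5 ∨ 5 = 5
(B ∨ C) ⊃ B = 5 ⊃ 5 = 6
(¬C ≡ C) ∧ ((B ∨ C) ⊃ B) = 2 ∧ 6 = 2
¬((¬C ≡ C) ∧ ((B ∨ C) ⊃ B)) = ¬2 = 4
¬¬((¬C ≡ C) ∧ ((B ∨ C) ⊃ B)) = ¬4 = 2
¬B = ¬5 = 1
C ∨ B = 5 ∨ 5 = 5
¬B ∨ (C ∨ B) = 1 ∨ 5 = 5
¬(¬B ∨ (C ∨ B)) = ¬5 = 1
B ⊃ A = 5 ⊃ 1 = 2
B ⊃ C = 5 ⊃ 5 = 6
A ≡ A = 1 ≡ 1 = 6
(B ⊃ C) ∧ (A ≡ A) = 6 ∧ 6 = 6
(B ⊃ A) ⊃ ((B ⊃ C) ∧ (A ≡ A)) = 2 ⊃ 6 = 6
¬(¬B ∨ (C ∨ B)) ⊃ ((B ⊃ A) ⊃ ((B ⊃ C) ∧ (A ≡ A))) = 1 ⊃ 6 = 6
¬B = ¬5 = 1
¬¬B = ¬1 = 5
B ⊃ C = 5 ⊃ 5 = 6
¬¬B ∨ (B ⊃ C) = 5 ∨ 6 = 6
¬C = ¬5 = 1
¬¬C = ¬1 = 5
C ∧ B = 5 ∧ 5 = 5
¬¬C ∨ (C ∧ B) = 5 ∨ 5 = 5
(¬¬B ∨ (B ⊃ C)) ∧ (¬¬C ∨ (C ∧ B)) = 6 ∧ 5 = 5
(¬(¬B ∨ (C ∨ B)) ⊃ ((B ⊃ A) ⊃ ((B ⊃ C) ∧ (A ≡ A)))) ≡ ((¬¬B ∨ (B ⊃ C)) ∧ (¬¬C ∨ (C ∧ B))) = 6 ≡ 5 = 5
¬¬((¬C ≡ C) ∧ ((B ∨ C) ⊃ B)) ∨ ((¬(¬B ∨ (C ∨ B)) ⊃ ((B ⊃ A) ⊃ ((B ⊃ C) ∧ (A ≡ A)))) ≡ ((¬¬B ∨ (B ⊃ C)) ∧ (¬¬C ∨ (C ∧ B)))) = 2 ∨ 5 = 5

5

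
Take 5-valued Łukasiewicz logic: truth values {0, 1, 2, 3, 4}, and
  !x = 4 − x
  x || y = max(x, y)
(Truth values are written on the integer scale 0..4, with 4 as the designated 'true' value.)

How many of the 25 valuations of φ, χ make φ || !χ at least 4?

value 4: 9 assignments (counts)
value 3: 7 assignments
value 2: 5 assignments
value 1: 3 assignments
value 0: 1 assignment
So 9 of the 25 assignments meet the threshold.

9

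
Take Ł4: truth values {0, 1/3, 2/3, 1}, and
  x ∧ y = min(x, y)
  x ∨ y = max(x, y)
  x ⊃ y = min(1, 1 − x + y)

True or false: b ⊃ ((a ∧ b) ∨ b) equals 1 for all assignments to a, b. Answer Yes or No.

a = 0, b = 0 ↦ 1
a = 0, b = 1/3 ↦ 1
a = 0, b = 2/3 ↦ 1
a = 0, b = 1 ↦ 1
a = 1/3, b = 0 ↦ 1
a = 1/3, b = 1/3 ↦ 1
a = 1/3, b = 2/3 ↦ 1
a = 1/3, b = 1 ↦ 1
a = 2/3, b = 0 ↦ 1
a = 2/3, b = 1/3 ↦ 1
a = 2/3, b = 2/3 ↦ 1
a = 2/3, b = 1 ↦ 1
a = 1, b = 0 ↦ 1
a = 1, b = 1/3 ↦ 1
a = 1, b = 2/3 ↦ 1
a = 1, b = 1 ↦ 1
Every assignment gives a value ≥ 1.

Yes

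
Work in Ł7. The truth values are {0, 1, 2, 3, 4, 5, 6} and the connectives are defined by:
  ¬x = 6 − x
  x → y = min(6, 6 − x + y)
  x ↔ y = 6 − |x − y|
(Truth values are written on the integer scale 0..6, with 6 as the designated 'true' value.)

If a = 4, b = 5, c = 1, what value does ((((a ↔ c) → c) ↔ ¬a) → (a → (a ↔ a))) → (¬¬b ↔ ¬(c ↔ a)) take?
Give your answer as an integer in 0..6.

4

a ↔ c = 4 ↔ 1 = 3
(a ↔ c) → c = 3 → 1 = 4
¬a = ¬4 = 2
((a ↔ c) → c) ↔ ¬a = 4 ↔ 2 = 4
a ↔ a = 4 ↔ 4 = 6
a → (a ↔ a) = 4 → 6 = 6
(((a ↔ c) → c) ↔ ¬a) → (a → (a ↔ a)) = 4 → 6 = 6
¬b = ¬5 = 1
¬¬b = ¬1 = 5
c ↔ a = 1 ↔ 4 = 3
¬(c ↔ a) = ¬3 = 3
¬¬b ↔ ¬(c ↔ a) = 5 ↔ 3 = 4
((((a ↔ c) → c) ↔ ¬a) → (a → (a ↔ a))) → (¬¬b ↔ ¬(c ↔ a)) = 6 → 4 = 4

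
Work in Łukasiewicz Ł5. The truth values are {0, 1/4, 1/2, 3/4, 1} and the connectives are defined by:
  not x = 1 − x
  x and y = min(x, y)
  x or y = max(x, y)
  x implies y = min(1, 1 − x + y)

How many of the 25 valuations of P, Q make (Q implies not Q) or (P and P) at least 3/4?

value 1: 17 assignments (counts)
value 3/4: 2 assignments (counts)
value 1/2: 4 assignments
value 1/4: 1 assignment
value 0: 1 assignment
So 19 of the 25 assignments meet the threshold.

19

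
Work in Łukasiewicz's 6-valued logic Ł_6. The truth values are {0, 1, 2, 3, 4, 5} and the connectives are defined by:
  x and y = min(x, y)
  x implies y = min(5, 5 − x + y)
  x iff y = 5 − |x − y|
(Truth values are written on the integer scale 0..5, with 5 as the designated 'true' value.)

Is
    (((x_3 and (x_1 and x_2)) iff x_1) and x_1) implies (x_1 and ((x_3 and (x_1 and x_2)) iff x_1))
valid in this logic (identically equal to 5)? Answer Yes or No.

Yes

At x_1 = 5, x_2 = 5, x_3 = 2, for instance:
x_1 and x_2 = 5 and 5 = 5
x_3 and (x_1 and x_2) = 2 and 5 = 2
(x_3 and (x_1 and x_2)) iff x_1 = 2 iff 5 = 2
((x_3 and (x_1 and x_2)) iff x_1) and x_1 = 2 and 5 = 2
x_1 and ((x_3 and (x_1 and x_2)) iff x_1) = 5 and 2 = 2
(((x_3 and (x_1 and x_2)) iff x_1) and x_1) implies (x_1 and ((x_3 and (x_1 and x_2)) iff x_1)) = 2 implies 2 = 5
and checking the remaining 215 assignments likewise gives ≥ 5 in every case.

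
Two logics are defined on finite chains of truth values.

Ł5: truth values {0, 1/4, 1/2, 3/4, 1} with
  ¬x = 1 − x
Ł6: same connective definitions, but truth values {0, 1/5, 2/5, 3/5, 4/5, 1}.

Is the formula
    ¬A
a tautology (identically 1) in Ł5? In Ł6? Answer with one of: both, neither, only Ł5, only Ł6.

neither

In Ł5: at A = 1/4 the value is 3/4 — not a tautology.
In Ł6: at A = 1/5 the value is 4/5 — not a tautology.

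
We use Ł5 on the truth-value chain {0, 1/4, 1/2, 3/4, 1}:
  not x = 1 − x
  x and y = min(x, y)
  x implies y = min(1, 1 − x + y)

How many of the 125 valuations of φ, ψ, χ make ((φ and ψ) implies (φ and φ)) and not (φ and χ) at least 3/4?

80

value 1: 45 assignments (counts)
value 3/4: 35 assignments (counts)
value 1/2: 25 assignments
value 1/4: 15 assignments
value 0: 5 assignments
So 80 of the 125 assignments meet the threshold.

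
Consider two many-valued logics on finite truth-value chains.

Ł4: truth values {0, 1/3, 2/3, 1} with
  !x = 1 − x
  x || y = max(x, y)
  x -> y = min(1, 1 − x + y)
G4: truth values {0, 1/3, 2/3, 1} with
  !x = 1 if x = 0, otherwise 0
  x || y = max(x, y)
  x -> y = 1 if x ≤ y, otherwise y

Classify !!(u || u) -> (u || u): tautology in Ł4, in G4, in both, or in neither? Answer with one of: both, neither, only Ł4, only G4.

only Ł4

In Ł4: every assignment gives 1 — tautology.
In G4: at u = 1/3 the value is 1/3 — not a tautology.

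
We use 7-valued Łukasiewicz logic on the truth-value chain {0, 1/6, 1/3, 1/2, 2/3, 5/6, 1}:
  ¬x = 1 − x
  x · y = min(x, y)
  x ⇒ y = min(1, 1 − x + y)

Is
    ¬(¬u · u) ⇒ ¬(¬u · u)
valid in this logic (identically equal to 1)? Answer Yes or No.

Yes

u = 0 ↦ 1
u = 1/6 ↦ 1
u = 1/3 ↦ 1
u = 1/2 ↦ 1
u = 2/3 ↦ 1
u = 5/6 ↦ 1
u = 1 ↦ 1
Every assignment gives a value ≥ 1.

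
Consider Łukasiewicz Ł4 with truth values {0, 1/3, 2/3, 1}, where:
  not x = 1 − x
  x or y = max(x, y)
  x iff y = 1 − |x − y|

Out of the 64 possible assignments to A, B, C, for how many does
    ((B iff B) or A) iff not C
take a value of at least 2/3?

value 1: 16 assignments (counts)
value 2/3: 16 assignments (counts)
value 1/3: 16 assignments
value 0: 16 assignments
So 32 of the 64 assignments meet the threshold.

32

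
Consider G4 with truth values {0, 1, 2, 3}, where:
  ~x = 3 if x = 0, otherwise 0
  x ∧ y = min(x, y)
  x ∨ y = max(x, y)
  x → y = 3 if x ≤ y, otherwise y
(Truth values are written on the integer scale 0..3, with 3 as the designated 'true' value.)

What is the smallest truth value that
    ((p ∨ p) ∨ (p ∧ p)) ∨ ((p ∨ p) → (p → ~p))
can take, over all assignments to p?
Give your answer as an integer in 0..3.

1

Take p = 1:
p ∨ p = 1 ∨ 1 = 1
p ∧ p = 1 ∧ 1 = 1
(p ∨ p) ∨ (p ∧ p) = 1 ∨ 1 = 1
p ∨ p = 1 ∨ 1 = 1
~p = ~1 = 0
p → ~p = 1 → 0 = 0
(p ∨ p) → (p → ~p) = 1 → 0 = 0
((p ∨ p) ∨ (p ∧ p)) ∨ ((p ∨ p) → (p → ~p)) = 1 ∨ 0 = 1
No assignment yields a value below 1, so this is the minimum.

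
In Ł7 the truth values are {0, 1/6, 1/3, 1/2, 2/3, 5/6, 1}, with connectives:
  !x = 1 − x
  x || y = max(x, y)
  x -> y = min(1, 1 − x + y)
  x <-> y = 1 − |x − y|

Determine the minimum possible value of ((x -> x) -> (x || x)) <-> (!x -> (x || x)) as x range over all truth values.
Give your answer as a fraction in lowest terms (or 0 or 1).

Take x = 1/2:
x -> x = 1/2 -> 1/2 = 1
x || x = 1/2 || 1/2 = 1/2
(x -> x) -> (x || x) = 1 -> 1/2 = 1/2
!x = !1/2 = 1/2
x || x = 1/2 || 1/2 = 1/2
!x -> (x || x) = 1/2 -> 1/2 = 1
((x -> x) -> (x || x)) <-> (!x -> (x || x)) = 1/2 <-> 1 = 1/2
No assignment yields a value below 1/2, so this is the minimum.

1/2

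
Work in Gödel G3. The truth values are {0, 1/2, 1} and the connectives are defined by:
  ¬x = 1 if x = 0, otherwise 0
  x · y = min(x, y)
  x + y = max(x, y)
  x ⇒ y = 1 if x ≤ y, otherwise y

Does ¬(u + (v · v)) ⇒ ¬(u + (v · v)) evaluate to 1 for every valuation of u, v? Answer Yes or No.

u = 0, v = 0 ↦ 1
u = 0, v = 1/2 ↦ 1
u = 0, v = 1 ↦ 1
u = 1/2, v = 0 ↦ 1
u = 1/2, v = 1/2 ↦ 1
u = 1/2, v = 1 ↦ 1
u = 1, v = 0 ↦ 1
u = 1, v = 1/2 ↦ 1
u = 1, v = 1 ↦ 1
Every assignment gives a value ≥ 1.

Yes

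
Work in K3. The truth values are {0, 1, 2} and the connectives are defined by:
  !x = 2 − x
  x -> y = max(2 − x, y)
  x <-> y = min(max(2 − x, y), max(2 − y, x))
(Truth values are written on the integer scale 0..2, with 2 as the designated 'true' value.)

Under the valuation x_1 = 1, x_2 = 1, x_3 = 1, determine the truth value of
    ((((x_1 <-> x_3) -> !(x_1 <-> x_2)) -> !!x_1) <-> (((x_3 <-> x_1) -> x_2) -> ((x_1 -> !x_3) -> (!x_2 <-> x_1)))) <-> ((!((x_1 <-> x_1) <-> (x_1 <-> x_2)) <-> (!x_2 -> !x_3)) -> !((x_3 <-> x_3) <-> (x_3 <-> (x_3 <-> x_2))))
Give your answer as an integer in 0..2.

x_1 <-> x_3 = 1 <-> 1 = 1
x_1 <-> x_2 = 1 <-> 1 = 1
!(x_1 <-> x_2) = !1 = 1
(x_1 <-> x_3) -> !(x_1 <-> x_2) = 1 -> 1 = 1
!x_1 = !1 = 1
!!x_1 = !1 = 1
((x_1 <-> x_3) -> !(x_1 <-> x_2)) -> !!x_1 = 1 -> 1 = 1
x_3 <-> x_1 = 1 <-> 1 = 1
(x_3 <-> x_1) -> x_2 = 1 -> 1 = 1
!x_3 = !1 = 1
x_1 -> !x_3 = 1 -> 1 = 1
!x_2 = !1 = 1
!x_2 <-> x_1 = 1 <-> 1 = 1
(x_1 -> !x_3) -> (!x_2 <-> x_1) = 1 -> 1 = 1
((x_3 <-> x_1) -> x_2) -> ((x_1 -> !x_3) -> (!x_2 <-> x_1)) = 1 -> 1 = 1
(((x_1 <-> x_3) -> !(x_1 <-> x_2)) -> !!x_1) <-> (((x_3 <-> x_1) -> x_2) -> ((x_1 -> !x_3) -> (!x_2 <-> x_1))) = 1 <-> 1 = 1
x_1 <-> x_1 = 1 <-> 1 = 1
x_1 <-> x_2 = 1 <-> 1 = 1
(x_1 <-> x_1) <-> (x_1 <-> x_2) = 1 <-> 1 = 1
!((x_1 <-> x_1) <-> (x_1 <-> x_2)) = !1 = 1
!x_2 = !1 = 1
!x_3 = !1 = 1
!x_2 -> !x_3 = 1 -> 1 = 1
!((x_1 <-> x_1) <-> (x_1 <-> x_2)) <-> (!x_2 -> !x_3) = 1 <-> 1 = 1
x_3 <-> x_3 = 1 <-> 1 = 1
x_3 <-> x_2 = 1 <-> 1 = 1
x_3 <-> (x_3 <-> x_2) = 1 <-> 1 = 1
(x_3 <-> x_3) <-> (x_3 <-> (x_3 <-> x_2)) = 1 <-> 1 = 1
!((x_3 <-> x_3) <-> (x_3 <-> (x_3 <-> x_2))) = !1 = 1
(!((x_1 <-> x_1) <-> (x_1 <-> x_2)) <-> (!x_2 -> !x_3)) -> !((x_3 <-> x_3) <-> (x_3 <-> (x_3 <-> x_2))) = 1 -> 1 = 1
((((x_1 <-> x_3) -> !(x_1 <-> x_2)) -> !!x_1) <-> (((x_3 <-> x_1) -> x_2) -> ((x_1 -> !x_3) -> (!x_2 <-> x_1)))) <-> ((!((x_1 <-> x_1) <-> (x_1 <-> x_2)) <-> (!x_2 -> !x_3)) -> !((x_3 <-> x_3) <-> (x_3 <-> (x_3 <-> x_2)))) = 1 <-> 1 = 1

1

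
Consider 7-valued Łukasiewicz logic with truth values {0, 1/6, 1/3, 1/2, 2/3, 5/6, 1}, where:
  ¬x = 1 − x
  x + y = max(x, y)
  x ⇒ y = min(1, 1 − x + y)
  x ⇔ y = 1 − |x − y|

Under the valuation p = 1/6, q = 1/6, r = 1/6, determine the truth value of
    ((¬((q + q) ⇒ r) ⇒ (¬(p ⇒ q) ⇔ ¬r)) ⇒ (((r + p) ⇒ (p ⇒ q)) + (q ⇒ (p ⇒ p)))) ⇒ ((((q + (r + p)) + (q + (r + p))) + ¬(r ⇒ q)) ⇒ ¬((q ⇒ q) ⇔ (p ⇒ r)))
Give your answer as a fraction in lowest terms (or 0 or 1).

q + q = 1/6 + 1/6 = 1/6
(q + q) ⇒ r = 1/6 ⇒ 1/6 = 1
¬((q + q) ⇒ r) = ¬1 = 0
p ⇒ q = 1/6 ⇒ 1/6 = 1
¬(p ⇒ q) = ¬1 = 0
¬r = ¬1/6 = 5/6
¬(p ⇒ q) ⇔ ¬r = 0 ⇔ 5/6 = 1/6
¬((q + q) ⇒ r) ⇒ (¬(p ⇒ q) ⇔ ¬r) = 0 ⇒ 1/6 = 1
r + p = 1/6 + 1/6 = 1/6
p ⇒ q = 1/6 ⇒ 1/6 = 1
(r + p) ⇒ (p ⇒ q) = 1/6 ⇒ 1 = 1
p ⇒ p = 1/6 ⇒ 1/6 = 1
q ⇒ (p ⇒ p) = 1/6 ⇒ 1 = 1
((r + p) ⇒ (p ⇒ q)) + (q ⇒ (p ⇒ p)) = 1 + 1 = 1
(¬((q + q) ⇒ r) ⇒ (¬(p ⇒ q) ⇔ ¬r)) ⇒ (((r + p) ⇒ (p ⇒ q)) + (q ⇒ (p ⇒ p))) = 1 ⇒ 1 = 1
r + p = 1/6 + 1/6 = 1/6
q + (r + p) = 1/6 + 1/6 = 1/6
r + p = 1/6 + 1/6 = 1/6
q + (r + p) = 1/6 + 1/6 = 1/6
(q + (r + p)) + (q + (r + p)) = 1/6 + 1/6 = 1/6
r ⇒ q = 1/6 ⇒ 1/6 = 1
¬(r ⇒ q) = ¬1 = 0
((q + (r + p)) + (q + (r + p))) + ¬(r ⇒ q) = 1/6 + 0 = 1/6
q ⇒ q = 1/6 ⇒ 1/6 = 1
p ⇒ r = 1/6 ⇒ 1/6 = 1
(q ⇒ q) ⇔ (p ⇒ r) = 1 ⇔ 1 = 1
¬((q ⇒ q) ⇔ (p ⇒ r)) = ¬1 = 0
(((q + (r + p)) + (q + (r + p))) + ¬(r ⇒ q)) ⇒ ¬((q ⇒ q) ⇔ (p ⇒ r)) = 1/6 ⇒ 0 = 5/6
((¬((q + q) ⇒ r) ⇒ (¬(p ⇒ q) ⇔ ¬r)) ⇒ (((r + p) ⇒ (p ⇒ q)) + (q ⇒ (p ⇒ p)))) ⇒ ((((q + (r + p)) + (q + (r + p))) + ¬(r ⇒ q)) ⇒ ¬((q ⇒ q) ⇔ (p ⇒ r))) = 1 ⇒ 5/6 = 5/6

5/6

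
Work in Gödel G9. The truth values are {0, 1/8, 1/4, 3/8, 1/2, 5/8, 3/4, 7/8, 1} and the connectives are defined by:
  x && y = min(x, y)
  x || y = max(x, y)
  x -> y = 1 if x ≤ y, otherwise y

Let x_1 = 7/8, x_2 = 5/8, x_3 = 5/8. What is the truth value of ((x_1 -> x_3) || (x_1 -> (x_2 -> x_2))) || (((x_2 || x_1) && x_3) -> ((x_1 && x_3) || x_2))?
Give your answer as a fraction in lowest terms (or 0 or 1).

1

x_1 -> x_3 = 7/8 -> 5/8 = 5/8
x_2 -> x_2 = 5/8 -> 5/8 = 1
x_1 -> (x_2 -> x_2) = 7/8 -> 1 = 1
(x_1 -> x_3) || (x_1 -> (x_2 -> x_2)) = 5/8 || 1 = 1
x_2 || x_1 = 5/8 || 7/8 = 7/8
(x_2 || x_1) && x_3 = 7/8 && 5/8 = 5/8
x_1 && x_3 = 7/8 && 5/8 = 5/8
(x_1 && x_3) || x_2 = 5/8 || 5/8 = 5/8
((x_2 || x_1) && x_3) -> ((x_1 && x_3) || x_2) = 5/8 -> 5/8 = 1
((x_1 -> x_3) || (x_1 -> (x_2 -> x_2))) || (((x_2 || x_1) && x_3) -> ((x_1 && x_3) || x_2)) = 1 || 1 = 1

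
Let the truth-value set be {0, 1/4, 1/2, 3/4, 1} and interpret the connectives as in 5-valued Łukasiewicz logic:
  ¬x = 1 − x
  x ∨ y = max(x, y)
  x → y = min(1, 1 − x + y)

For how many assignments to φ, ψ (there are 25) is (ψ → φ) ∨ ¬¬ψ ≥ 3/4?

value 1: 19 assignments (counts)
value 3/4: 5 assignments (counts)
value 1/2: 1 assignment
So 24 of the 25 assignments meet the threshold.

24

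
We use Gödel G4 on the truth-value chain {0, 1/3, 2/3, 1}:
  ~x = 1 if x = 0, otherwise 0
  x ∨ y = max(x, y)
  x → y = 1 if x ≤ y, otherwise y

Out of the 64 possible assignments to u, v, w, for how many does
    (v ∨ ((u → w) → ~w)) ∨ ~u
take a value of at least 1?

value 1: 37 assignments (counts)
value 2/3: 9 assignments
value 1/3: 9 assignments
value 0: 9 assignments
So 37 of the 64 assignments meet the threshold.

37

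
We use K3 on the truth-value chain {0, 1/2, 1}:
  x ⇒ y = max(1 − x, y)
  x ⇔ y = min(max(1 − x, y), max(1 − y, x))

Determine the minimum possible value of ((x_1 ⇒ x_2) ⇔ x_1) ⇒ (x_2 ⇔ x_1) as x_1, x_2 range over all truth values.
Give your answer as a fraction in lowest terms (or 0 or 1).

Take x_1 = 1/2, x_2 = 0:
x_1 ⇒ x_2 = 1/2 ⇒ 0 = 1/2
(x_1 ⇒ x_2) ⇔ x_1 = 1/2 ⇔ 1/2 = 1/2
x_2 ⇔ x_1 = 0 ⇔ 1/2 = 1/2
((x_1 ⇒ x_2) ⇔ x_1) ⇒ (x_2 ⇔ x_1) = 1/2 ⇒ 1/2 = 1/2
No assignment yields a value below 1/2, so this is the minimum.

1/2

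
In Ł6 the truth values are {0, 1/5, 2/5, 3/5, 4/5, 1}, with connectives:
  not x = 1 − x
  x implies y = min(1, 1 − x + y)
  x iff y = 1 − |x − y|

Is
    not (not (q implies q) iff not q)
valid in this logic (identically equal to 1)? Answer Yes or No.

Counterexample: take q = 1/5.
q implies q = 1/5 implies 1/5 = 1
not (q implies q) = not 1 = 0
not q = not 1/5 = 4/5
not (q implies q) iff not q = 0 iff 4/5 = 1/5
not (not (q implies q) iff not q) = not 1/5 = 4/5
This gives 4/5 ≠ 1.

No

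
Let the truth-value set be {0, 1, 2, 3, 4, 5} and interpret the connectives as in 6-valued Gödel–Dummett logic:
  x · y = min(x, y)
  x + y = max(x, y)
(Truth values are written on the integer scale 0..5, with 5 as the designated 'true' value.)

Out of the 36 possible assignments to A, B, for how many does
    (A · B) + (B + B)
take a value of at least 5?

value 5: 6 assignments (counts)
value 4: 6 assignments
value 3: 6 assignments
value 2: 6 assignments
value 1: 6 assignments
value 0: 6 assignments
So 6 of the 36 assignments meet the threshold.

6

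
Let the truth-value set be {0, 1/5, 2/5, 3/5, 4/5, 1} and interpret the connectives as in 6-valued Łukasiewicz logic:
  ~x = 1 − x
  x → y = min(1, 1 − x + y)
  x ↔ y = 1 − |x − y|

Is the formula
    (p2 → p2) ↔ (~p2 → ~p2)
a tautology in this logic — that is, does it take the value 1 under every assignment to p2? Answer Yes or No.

p2 = 0 ↦ 1
p2 = 1/5 ↦ 1
p2 = 2/5 ↦ 1
p2 = 3/5 ↦ 1
p2 = 4/5 ↦ 1
p2 = 1 ↦ 1
Every assignment gives a value ≥ 1.

Yes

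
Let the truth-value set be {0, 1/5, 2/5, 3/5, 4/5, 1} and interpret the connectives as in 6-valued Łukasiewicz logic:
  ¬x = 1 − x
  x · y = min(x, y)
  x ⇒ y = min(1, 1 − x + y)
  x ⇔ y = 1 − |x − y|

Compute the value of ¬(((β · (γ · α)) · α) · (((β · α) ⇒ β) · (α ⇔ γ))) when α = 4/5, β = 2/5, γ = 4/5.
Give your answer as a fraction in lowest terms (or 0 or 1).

3/5

γ · α = 4/5 · 4/5 = 4/5
β · (γ · α) = 2/5 · 4/5 = 2/5
(β · (γ · α)) · α = 2/5 · 4/5 = 2/5
β · α = 2/5 · 4/5 = 2/5
(β · α) ⇒ β = 2/5 ⇒ 2/5 = 1
α ⇔ γ = 4/5 ⇔ 4/5 = 1
((β · α) ⇒ β) · (α ⇔ γ) = 1 · 1 = 1
((β · (γ · α)) · α) · (((β · α) ⇒ β) · (α ⇔ γ)) = 2/5 · 1 = 2/5
¬(((β · (γ · α)) · α) · (((β · α) ⇒ β) · (α ⇔ γ))) = ¬2/5 = 3/5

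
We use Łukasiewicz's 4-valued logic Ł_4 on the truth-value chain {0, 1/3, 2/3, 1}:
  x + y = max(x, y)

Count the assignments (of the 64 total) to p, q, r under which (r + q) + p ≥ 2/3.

value 1: 37 assignments (counts)
value 2/3: 19 assignments (counts)
value 1/3: 7 assignments
value 0: 1 assignment
So 56 of the 64 assignments meet the threshold.

56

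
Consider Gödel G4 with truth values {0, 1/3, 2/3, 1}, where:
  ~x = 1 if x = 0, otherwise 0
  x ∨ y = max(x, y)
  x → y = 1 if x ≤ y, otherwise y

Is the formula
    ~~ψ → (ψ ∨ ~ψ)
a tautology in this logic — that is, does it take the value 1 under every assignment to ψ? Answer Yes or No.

Counterexample: take ψ = 1/3.
~ψ = ~1/3 = 0
~~ψ = ~0 = 1
~ψ = ~1/3 = 0
ψ ∨ ~ψ = 1/3 ∨ 0 = 1/3
~~ψ → (ψ ∨ ~ψ) = 1 → 1/3 = 1/3
This gives 1/3 ≠ 1.

No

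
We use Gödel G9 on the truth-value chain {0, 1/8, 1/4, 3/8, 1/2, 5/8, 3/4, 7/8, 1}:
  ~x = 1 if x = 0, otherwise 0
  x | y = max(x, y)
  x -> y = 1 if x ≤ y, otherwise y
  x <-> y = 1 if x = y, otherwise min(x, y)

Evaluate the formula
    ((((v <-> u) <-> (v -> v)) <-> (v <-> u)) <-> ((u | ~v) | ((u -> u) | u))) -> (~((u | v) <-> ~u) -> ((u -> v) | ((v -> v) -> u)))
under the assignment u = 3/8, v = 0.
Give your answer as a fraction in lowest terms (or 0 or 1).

3/8

v <-> u = 0 <-> 3/8 = 0
v -> v = 0 -> 0 = 1
(v <-> u) <-> (v -> v) = 0 <-> 1 = 0
v <-> u = 0 <-> 3/8 = 0
((v <-> u) <-> (v -> v)) <-> (v <-> u) = 0 <-> 0 = 1
~v = ~0 = 1
u | ~v = 3/8 | 1 = 1
u -> u = 3/8 -> 3/8 = 1
(u -> u) | u = 1 | 3/8 = 1
(u | ~v) | ((u -> u) | u) = 1 | 1 = 1
(((v <-> u) <-> (v -> v)) <-> (v <-> u)) <-> ((u | ~v) | ((u -> u) | u)) = 1 <-> 1 = 1
u | v = 3/8 | 0 = 3/8
~u = ~3/8 = 0
(u | v) <-> ~u = 3/8 <-> 0 = 0
~((u | v) <-> ~u) = ~0 = 1
u -> v = 3/8 -> 0 = 0
v -> v = 0 -> 0 = 1
(v -> v) -> u = 1 -> 3/8 = 3/8
(u -> v) | ((v -> v) -> u) = 0 | 3/8 = 3/8
~((u | v) <-> ~u) -> ((u -> v) | ((v -> v) -> u)) = 1 -> 3/8 = 3/8
((((v <-> u) <-> (v -> v)) <-> (v <-> u)) <-> ((u | ~v) | ((u -> u) | u))) -> (~((u | v) <-> ~u) -> ((u -> v) | ((v -> v) -> u))) = 1 -> 3/8 = 3/8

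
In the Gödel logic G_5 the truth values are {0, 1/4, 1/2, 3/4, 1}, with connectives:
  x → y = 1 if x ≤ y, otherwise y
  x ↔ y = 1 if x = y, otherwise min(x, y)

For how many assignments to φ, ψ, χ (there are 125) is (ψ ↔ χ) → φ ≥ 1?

85

value 1: 85 assignments (counts)
value 3/4: 5 assignments
value 1/2: 7 assignments
value 1/4: 11 assignments
value 0: 17 assignments
So 85 of the 125 assignments meet the threshold.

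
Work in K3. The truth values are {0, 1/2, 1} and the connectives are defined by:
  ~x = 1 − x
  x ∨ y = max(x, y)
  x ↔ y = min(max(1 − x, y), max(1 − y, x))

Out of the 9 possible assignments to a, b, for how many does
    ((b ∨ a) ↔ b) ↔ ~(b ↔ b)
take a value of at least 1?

a = 0, b = 0 ↦ 0  <
a = 0, b = 1/2 ↦ 1/2  <
a = 0, b = 1 ↦ 0  <
a = 1/2, b = 0 ↦ 1/2  <
a = 1/2, b = 1/2 ↦ 1/2  <
a = 1/2, b = 1 ↦ 0  <
a = 1, b = 0 ↦ 1  ≥
a = 1, b = 1/2 ↦ 1/2  <
a = 1, b = 1 ↦ 0  <
So 1 of the 9 assignments meets the threshold.

1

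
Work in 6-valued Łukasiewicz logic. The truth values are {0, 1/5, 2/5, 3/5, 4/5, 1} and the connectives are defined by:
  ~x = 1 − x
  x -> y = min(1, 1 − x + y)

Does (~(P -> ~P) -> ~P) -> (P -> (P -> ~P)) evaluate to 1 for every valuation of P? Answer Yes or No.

Yes

P = 0 ↦ 1
P = 1/5 ↦ 1
P = 2/5 ↦ 1
P = 3/5 ↦ 1
P = 4/5 ↦ 1
P = 1 ↦ 1
Every assignment gives a value ≥ 1.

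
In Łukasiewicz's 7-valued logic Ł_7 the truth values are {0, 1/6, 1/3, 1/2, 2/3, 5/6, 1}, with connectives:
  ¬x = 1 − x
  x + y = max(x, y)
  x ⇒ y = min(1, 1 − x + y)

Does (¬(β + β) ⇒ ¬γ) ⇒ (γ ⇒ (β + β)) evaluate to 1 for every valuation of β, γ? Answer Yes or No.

Yes

At β = 2/3, γ = 1/6, for instance:
β + β = 2/3 + 2/3 = 2/3
¬(β + β) = ¬2/3 = 1/3
¬γ = ¬1/6 = 5/6
¬(β + β) ⇒ ¬γ = 1/3 ⇒ 5/6 = 1
γ ⇒ (β + β) = 1/6 ⇒ 2/3 = 1
(¬(β + β) ⇒ ¬γ) ⇒ (γ ⇒ (β + β)) = 1 ⇒ 1 = 1
and checking the remaining 48 assignments likewise gives ≥ 1 in every case.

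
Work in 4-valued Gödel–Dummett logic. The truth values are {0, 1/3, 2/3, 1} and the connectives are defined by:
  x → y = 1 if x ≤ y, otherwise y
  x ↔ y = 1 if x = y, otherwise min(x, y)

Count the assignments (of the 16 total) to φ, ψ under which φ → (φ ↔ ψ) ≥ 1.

φ = 0, ψ = 0 ↦ 1  ≥
φ = 0, ψ = 1/3 ↦ 1  ≥
φ = 0, ψ = 2/3 ↦ 1  ≥
φ = 0, ψ = 1 ↦ 1  ≥
φ = 1/3, ψ = 0 ↦ 0  <
φ = 1/3, ψ = 1/3 ↦ 1  ≥
φ = 1/3, ψ = 2/3 ↦ 1  ≥
φ = 1/3, ψ = 1 ↦ 1  ≥
φ = 2/3, ψ = 0 ↦ 0  <
φ = 2/3, ψ = 1/3 ↦ 1/3  <
φ = 2/3, ψ = 2/3 ↦ 1  ≥
φ = 2/3, ψ = 1 ↦ 1  ≥
φ = 1, ψ = 0 ↦ 0  <
φ = 1, ψ = 1/3 ↦ 1/3  <
φ = 1, ψ = 2/3 ↦ 2/3  <
φ = 1, ψ = 1 ↦ 1  ≥
So 10 of the 16 assignments meet the threshold.

10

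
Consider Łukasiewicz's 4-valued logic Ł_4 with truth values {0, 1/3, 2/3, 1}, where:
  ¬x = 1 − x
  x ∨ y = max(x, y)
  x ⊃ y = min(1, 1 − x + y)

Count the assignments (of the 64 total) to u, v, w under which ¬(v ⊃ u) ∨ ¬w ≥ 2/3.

38

value 1: 19 assignments (counts)
value 2/3: 19 assignments (counts)
value 1/3: 16 assignments
value 0: 10 assignments
So 38 of the 64 assignments meet the threshold.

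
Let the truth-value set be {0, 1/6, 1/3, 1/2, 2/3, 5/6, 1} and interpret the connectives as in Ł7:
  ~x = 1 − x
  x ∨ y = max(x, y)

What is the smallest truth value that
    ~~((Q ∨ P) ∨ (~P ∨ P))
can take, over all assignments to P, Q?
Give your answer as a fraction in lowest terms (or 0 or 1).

Take P = 1/2, Q = 0:
Q ∨ P = 0 ∨ 1/2 = 1/2
~P = ~1/2 = 1/2
~P ∨ P = 1/2 ∨ 1/2 = 1/2
(Q ∨ P) ∨ (~P ∨ P) = 1/2 ∨ 1/2 = 1/2
~((Q ∨ P) ∨ (~P ∨ P)) = ~1/2 = 1/2
~~((Q ∨ P) ∨ (~P ∨ P)) = ~1/2 = 1/2
No assignment yields a value below 1/2, so this is the minimum.

1/2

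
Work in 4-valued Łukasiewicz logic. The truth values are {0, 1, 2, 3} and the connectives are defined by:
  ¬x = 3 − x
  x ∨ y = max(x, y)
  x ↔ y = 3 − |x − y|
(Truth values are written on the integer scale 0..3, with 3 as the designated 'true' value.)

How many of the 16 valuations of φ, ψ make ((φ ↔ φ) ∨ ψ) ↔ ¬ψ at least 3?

φ = 0, ψ = 0 ↦ 3  ≥
φ = 0, ψ = 1 ↦ 2  <
φ = 0, ψ = 2 ↦ 1  <
φ = 0, ψ = 3 ↦ 0  <
φ = 1, ψ = 0 ↦ 3  ≥
φ = 1, ψ = 1 ↦ 2  <
φ = 1, ψ = 2 ↦ 1  <
φ = 1, ψ = 3 ↦ 0  <
φ = 2, ψ = 0 ↦ 3  ≥
φ = 2, ψ = 1 ↦ 2  <
φ = 2, ψ = 2 ↦ 1  <
φ = 2, ψ = 3 ↦ 0  <
φ = 3, ψ = 0 ↦ 3  ≥
φ = 3, ψ = 1 ↦ 2  <
φ = 3, ψ = 2 ↦ 1  <
φ = 3, ψ = 3 ↦ 0  <
So 4 of the 16 assignments meet the threshold.

4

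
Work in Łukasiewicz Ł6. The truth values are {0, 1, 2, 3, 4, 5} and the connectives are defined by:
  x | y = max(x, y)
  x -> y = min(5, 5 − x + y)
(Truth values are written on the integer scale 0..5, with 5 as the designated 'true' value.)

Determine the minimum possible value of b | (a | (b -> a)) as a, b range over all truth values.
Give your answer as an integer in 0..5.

3

Take a = 0, b = 2:
b -> a = 2 -> 0 = 3
a | (b -> a) = 0 | 3 = 3
b | (a | (b -> a)) = 2 | 3 = 3
No assignment yields a value below 3, so this is the minimum.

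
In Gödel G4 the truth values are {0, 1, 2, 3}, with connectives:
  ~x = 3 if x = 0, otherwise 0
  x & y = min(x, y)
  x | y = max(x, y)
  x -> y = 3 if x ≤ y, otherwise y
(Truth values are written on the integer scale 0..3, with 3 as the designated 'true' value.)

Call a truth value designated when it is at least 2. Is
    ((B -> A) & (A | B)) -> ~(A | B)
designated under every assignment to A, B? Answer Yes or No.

Counterexample: take A = 1, B = 0.
B -> A = 0 -> 1 = 3
A | B = 1 | 0 = 1
(B -> A) & (A | B) = 3 & 1 = 1
~(A | B) = ~1 = 0
((B -> A) & (A | B)) -> ~(A | B) = 1 -> 0 = 0
This gives 0, which is below 2.

No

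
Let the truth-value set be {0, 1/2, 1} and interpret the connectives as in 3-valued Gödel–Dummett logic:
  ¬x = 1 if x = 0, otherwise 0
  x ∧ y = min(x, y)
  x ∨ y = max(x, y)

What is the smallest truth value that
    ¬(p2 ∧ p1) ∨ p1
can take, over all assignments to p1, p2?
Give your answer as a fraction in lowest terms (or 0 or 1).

1/2

Take p1 = 1/2, p2 = 1/2:
p2 ∧ p1 = 1/2 ∧ 1/2 = 1/2
¬(p2 ∧ p1) = ¬1/2 = 0
¬(p2 ∧ p1) ∨ p1 = 0 ∨ 1/2 = 1/2
No assignment yields a value below 1/2, so this is the minimum.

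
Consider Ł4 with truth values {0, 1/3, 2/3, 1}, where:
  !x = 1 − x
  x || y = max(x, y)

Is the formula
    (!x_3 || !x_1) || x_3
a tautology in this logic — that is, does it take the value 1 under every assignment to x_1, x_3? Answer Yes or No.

No

Counterexample: take x_1 = 1/3, x_3 = 1/3.
!x_3 = !1/3 = 2/3
!x_1 = !1/3 = 2/3
!x_3 || !x_1 = 2/3 || 2/3 = 2/3
(!x_3 || !x_1) || x_3 = 2/3 || 1/3 = 2/3
This gives 2/3 ≠ 1.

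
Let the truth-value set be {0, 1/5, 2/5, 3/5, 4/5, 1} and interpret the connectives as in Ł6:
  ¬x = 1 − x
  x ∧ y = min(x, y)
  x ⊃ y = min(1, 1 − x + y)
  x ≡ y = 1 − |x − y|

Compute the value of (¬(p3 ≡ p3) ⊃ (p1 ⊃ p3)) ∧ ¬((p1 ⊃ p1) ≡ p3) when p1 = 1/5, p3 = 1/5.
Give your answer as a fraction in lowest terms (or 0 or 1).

4/5

p3 ≡ p3 = 1/5 ≡ 1/5 = 1
¬(p3 ≡ p3) = ¬1 = 0
p1 ⊃ p3 = 1/5 ⊃ 1/5 = 1
¬(p3 ≡ p3) ⊃ (p1 ⊃ p3) = 0 ⊃ 1 = 1
p1 ⊃ p1 = 1/5 ⊃ 1/5 = 1
(p1 ⊃ p1) ≡ p3 = 1 ≡ 1/5 = 1/5
¬((p1 ⊃ p1) ≡ p3) = ¬1/5 = 4/5
(¬(p3 ≡ p3) ⊃ (p1 ⊃ p3)) ∧ ¬((p1 ⊃ p1) ≡ p3) = 1 ∧ 4/5 = 4/5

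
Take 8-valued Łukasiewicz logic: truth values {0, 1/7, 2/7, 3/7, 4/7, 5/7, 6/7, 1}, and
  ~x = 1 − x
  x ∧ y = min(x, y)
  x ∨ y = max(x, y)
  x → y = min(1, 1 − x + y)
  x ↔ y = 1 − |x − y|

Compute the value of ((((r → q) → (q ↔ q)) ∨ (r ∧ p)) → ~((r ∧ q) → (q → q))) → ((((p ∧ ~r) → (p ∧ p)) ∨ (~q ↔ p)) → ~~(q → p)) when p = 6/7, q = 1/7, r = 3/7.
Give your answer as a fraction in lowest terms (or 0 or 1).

1

r → q = 3/7 → 1/7 = 5/7
q ↔ q = 1/7 ↔ 1/7 = 1
(r → q) → (q ↔ q) = 5/7 → 1 = 1
r ∧ p = 3/7 ∧ 6/7 = 3/7
((r → q) → (q ↔ q)) ∨ (r ∧ p) = 1 ∨ 3/7 = 1
r ∧ q = 3/7 ∧ 1/7 = 1/7
q → q = 1/7 → 1/7 = 1
(r ∧ q) → (q → q) = 1/7 → 1 = 1
~((r ∧ q) → (q → q)) = ~1 = 0
(((r → q) → (q ↔ q)) ∨ (r ∧ p)) → ~((r ∧ q) → (q → q)) = 1 → 0 = 0
~r = ~3/7 = 4/7
p ∧ ~r = 6/7 ∧ 4/7 = 4/7
p ∧ p = 6/7 ∧ 6/7 = 6/7
(p ∧ ~r) → (p ∧ p) = 4/7 → 6/7 = 1
~q = ~1/7 = 6/7
~q ↔ p = 6/7 ↔ 6/7 = 1
((p ∧ ~r) → (p ∧ p)) ∨ (~q ↔ p) = 1 ∨ 1 = 1
q → p = 1/7 → 6/7 = 1
~(q → p) = ~1 = 0
~~(q → p) = ~0 = 1
(((p ∧ ~r) → (p ∧ p)) ∨ (~q ↔ p)) → ~~(q → p) = 1 → 1 = 1
((((r → q) → (q ↔ q)) ∨ (r ∧ p)) → ~((r ∧ q) → (q → q))) → ((((p ∧ ~r) → (p ∧ p)) ∨ (~q ↔ p)) → ~~(q → p)) = 0 → 1 = 1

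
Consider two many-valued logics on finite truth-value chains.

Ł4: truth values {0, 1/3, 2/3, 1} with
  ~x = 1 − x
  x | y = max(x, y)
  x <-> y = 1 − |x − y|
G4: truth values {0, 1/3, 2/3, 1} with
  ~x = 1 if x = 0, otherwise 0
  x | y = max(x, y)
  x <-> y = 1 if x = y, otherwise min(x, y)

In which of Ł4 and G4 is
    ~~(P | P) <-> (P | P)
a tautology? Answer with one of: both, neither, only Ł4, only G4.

only Ł4

In Ł4: every assignment gives 1 — tautology.
In G4: at P = 1/3 the value is 1/3 — not a tautology.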